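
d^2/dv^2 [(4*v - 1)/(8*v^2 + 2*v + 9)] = 8*(-24*v*(8*v^2 + 2*v + 9) + (4*v - 1)*(8*v + 1)^2)/(8*v^2 + 2*v + 9)^3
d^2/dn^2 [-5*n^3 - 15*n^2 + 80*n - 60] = -30*n - 30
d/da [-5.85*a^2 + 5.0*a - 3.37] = 5.0 - 11.7*a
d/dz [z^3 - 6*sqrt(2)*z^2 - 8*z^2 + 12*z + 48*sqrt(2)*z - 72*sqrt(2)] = 3*z^2 - 12*sqrt(2)*z - 16*z + 12 + 48*sqrt(2)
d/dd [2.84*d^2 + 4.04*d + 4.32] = 5.68*d + 4.04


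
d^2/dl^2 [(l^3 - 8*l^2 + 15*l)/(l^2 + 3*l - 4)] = 8*(13*l^3 - 33*l^2 + 57*l + 13)/(l^6 + 9*l^5 + 15*l^4 - 45*l^3 - 60*l^2 + 144*l - 64)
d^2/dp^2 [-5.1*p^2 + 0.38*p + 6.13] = -10.2000000000000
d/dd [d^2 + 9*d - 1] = 2*d + 9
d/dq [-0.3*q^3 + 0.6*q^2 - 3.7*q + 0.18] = -0.9*q^2 + 1.2*q - 3.7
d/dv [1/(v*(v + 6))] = 2*(-v - 3)/(v^2*(v^2 + 12*v + 36))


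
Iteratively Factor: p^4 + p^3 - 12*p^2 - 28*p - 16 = (p + 1)*(p^3 - 12*p - 16) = (p + 1)*(p + 2)*(p^2 - 2*p - 8) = (p - 4)*(p + 1)*(p + 2)*(p + 2)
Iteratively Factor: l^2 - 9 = (l - 3)*(l + 3)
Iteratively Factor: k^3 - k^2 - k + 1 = (k + 1)*(k^2 - 2*k + 1) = (k - 1)*(k + 1)*(k - 1)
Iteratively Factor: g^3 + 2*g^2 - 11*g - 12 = (g + 4)*(g^2 - 2*g - 3) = (g + 1)*(g + 4)*(g - 3)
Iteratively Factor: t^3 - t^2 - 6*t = (t)*(t^2 - t - 6) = t*(t - 3)*(t + 2)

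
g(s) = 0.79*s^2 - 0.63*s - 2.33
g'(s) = 1.58*s - 0.63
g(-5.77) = 27.61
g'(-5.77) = -9.75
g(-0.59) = -1.68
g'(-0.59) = -1.56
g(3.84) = 6.90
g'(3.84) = 5.44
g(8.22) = 45.87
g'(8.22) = 12.36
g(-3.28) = 8.24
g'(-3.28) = -5.81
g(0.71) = -2.38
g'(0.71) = 0.49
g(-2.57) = 4.51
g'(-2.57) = -4.69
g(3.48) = 5.04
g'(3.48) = 4.87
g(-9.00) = 67.33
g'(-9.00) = -14.85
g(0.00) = -2.33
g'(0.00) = -0.63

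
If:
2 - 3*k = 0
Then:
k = 2/3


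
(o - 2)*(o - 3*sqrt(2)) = o^2 - 3*sqrt(2)*o - 2*o + 6*sqrt(2)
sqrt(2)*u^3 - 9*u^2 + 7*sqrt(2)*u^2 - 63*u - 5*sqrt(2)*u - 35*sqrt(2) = (u + 7)*(u - 5*sqrt(2))*(sqrt(2)*u + 1)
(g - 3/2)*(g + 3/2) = g^2 - 9/4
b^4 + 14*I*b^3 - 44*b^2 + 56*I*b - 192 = (b - 2*I)*(b + 2*I)*(b + 6*I)*(b + 8*I)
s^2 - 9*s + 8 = (s - 8)*(s - 1)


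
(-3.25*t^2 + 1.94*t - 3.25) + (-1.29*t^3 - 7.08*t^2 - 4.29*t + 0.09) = -1.29*t^3 - 10.33*t^2 - 2.35*t - 3.16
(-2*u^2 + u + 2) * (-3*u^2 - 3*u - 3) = 6*u^4 + 3*u^3 - 3*u^2 - 9*u - 6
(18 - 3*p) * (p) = -3*p^2 + 18*p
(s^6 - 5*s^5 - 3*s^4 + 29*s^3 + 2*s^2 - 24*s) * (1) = s^6 - 5*s^5 - 3*s^4 + 29*s^3 + 2*s^2 - 24*s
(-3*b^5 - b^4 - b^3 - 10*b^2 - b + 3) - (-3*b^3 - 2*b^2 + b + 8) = -3*b^5 - b^4 + 2*b^3 - 8*b^2 - 2*b - 5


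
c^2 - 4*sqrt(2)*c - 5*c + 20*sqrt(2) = (c - 5)*(c - 4*sqrt(2))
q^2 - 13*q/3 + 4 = (q - 3)*(q - 4/3)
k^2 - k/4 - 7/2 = (k - 2)*(k + 7/4)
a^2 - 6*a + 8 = (a - 4)*(a - 2)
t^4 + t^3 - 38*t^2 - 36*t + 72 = (t - 6)*(t - 1)*(t + 2)*(t + 6)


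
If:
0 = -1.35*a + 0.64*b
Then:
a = 0.474074074074074*b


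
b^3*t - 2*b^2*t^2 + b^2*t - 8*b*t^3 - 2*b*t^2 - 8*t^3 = (b - 4*t)*(b + 2*t)*(b*t + t)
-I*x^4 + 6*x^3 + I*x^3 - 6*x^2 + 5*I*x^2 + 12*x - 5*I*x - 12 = (x - I)*(x + 3*I)*(x + 4*I)*(-I*x + I)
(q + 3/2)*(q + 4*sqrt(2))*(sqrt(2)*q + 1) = sqrt(2)*q^3 + 3*sqrt(2)*q^2/2 + 9*q^2 + 4*sqrt(2)*q + 27*q/2 + 6*sqrt(2)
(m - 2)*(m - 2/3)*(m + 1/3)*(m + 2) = m^4 - m^3/3 - 38*m^2/9 + 4*m/3 + 8/9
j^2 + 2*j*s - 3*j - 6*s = (j - 3)*(j + 2*s)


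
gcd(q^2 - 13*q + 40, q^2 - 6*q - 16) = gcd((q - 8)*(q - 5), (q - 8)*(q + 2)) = q - 8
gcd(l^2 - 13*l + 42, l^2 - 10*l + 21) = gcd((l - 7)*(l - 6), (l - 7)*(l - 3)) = l - 7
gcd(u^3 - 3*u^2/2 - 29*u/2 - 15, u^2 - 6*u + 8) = 1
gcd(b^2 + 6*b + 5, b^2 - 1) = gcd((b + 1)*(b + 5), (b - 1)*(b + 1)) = b + 1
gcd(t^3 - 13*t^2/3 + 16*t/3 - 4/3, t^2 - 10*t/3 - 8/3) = 1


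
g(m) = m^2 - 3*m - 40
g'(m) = 2*m - 3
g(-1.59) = -32.70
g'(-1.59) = -6.18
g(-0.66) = -37.58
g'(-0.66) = -4.32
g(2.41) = -41.42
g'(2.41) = 1.82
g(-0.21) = -39.33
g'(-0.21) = -3.42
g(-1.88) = -30.83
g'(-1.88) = -6.76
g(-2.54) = -25.93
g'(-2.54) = -8.08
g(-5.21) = 2.77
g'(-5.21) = -13.42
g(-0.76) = -37.14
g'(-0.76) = -4.52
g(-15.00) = 230.00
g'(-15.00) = -33.00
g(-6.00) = 14.00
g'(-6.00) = -15.00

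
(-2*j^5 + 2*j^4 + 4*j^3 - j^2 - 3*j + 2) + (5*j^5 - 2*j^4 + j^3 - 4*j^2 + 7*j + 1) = 3*j^5 + 5*j^3 - 5*j^2 + 4*j + 3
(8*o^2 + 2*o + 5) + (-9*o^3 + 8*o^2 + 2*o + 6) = -9*o^3 + 16*o^2 + 4*o + 11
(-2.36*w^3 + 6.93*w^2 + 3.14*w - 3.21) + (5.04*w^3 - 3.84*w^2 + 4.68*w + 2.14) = 2.68*w^3 + 3.09*w^2 + 7.82*w - 1.07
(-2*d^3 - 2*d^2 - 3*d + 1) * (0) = 0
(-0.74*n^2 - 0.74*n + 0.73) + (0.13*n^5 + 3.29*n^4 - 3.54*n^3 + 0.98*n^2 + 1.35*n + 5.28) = 0.13*n^5 + 3.29*n^4 - 3.54*n^3 + 0.24*n^2 + 0.61*n + 6.01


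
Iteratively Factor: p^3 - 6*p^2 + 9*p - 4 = (p - 1)*(p^2 - 5*p + 4) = (p - 4)*(p - 1)*(p - 1)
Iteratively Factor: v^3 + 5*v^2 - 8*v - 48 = (v + 4)*(v^2 + v - 12) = (v - 3)*(v + 4)*(v + 4)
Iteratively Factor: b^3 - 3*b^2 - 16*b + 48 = (b - 3)*(b^2 - 16) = (b - 4)*(b - 3)*(b + 4)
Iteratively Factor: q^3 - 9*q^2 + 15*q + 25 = (q + 1)*(q^2 - 10*q + 25) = (q - 5)*(q + 1)*(q - 5)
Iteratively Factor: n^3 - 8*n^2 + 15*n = (n)*(n^2 - 8*n + 15) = n*(n - 3)*(n - 5)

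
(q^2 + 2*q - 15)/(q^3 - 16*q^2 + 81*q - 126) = (q + 5)/(q^2 - 13*q + 42)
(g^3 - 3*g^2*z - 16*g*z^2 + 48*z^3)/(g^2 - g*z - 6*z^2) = (g^2 - 16*z^2)/(g + 2*z)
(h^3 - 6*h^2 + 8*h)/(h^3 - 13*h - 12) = h*(h - 2)/(h^2 + 4*h + 3)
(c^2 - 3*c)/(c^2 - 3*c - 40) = c*(3 - c)/(-c^2 + 3*c + 40)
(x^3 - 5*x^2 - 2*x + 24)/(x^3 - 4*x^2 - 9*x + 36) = (x + 2)/(x + 3)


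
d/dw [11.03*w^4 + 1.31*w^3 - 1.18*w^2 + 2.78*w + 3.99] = 44.12*w^3 + 3.93*w^2 - 2.36*w + 2.78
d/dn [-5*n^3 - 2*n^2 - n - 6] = -15*n^2 - 4*n - 1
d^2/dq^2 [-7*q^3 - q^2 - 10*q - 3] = -42*q - 2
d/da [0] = 0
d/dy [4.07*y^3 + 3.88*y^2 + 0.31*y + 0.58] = 12.21*y^2 + 7.76*y + 0.31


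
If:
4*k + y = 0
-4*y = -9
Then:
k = -9/16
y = 9/4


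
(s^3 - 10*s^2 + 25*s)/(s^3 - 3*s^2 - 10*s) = (s - 5)/(s + 2)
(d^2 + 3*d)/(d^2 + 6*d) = (d + 3)/(d + 6)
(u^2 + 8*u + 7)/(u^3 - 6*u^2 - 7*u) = (u + 7)/(u*(u - 7))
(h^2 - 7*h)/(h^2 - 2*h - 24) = h*(7 - h)/(-h^2 + 2*h + 24)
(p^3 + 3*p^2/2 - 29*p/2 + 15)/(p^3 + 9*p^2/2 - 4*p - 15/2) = (p - 2)/(p + 1)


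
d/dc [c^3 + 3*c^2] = 3*c*(c + 2)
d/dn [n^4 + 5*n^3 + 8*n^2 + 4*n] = 4*n^3 + 15*n^2 + 16*n + 4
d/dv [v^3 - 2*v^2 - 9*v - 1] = 3*v^2 - 4*v - 9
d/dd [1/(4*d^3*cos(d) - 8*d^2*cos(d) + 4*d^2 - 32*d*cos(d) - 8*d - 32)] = (d^3*sin(d) - 2*d^2*sin(d) - 3*d^2*cos(d) - 8*d*sin(d) + 4*d*cos(d) - 2*d + 8*cos(d) + 2)/(4*(d - 4)^2*(d + 2)^2*(d*cos(d) + 1)^2)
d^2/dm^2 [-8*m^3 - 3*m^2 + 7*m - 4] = -48*m - 6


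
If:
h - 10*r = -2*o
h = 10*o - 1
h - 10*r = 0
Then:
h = -1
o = 0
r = -1/10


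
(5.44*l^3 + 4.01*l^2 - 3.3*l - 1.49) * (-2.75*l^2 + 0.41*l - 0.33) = -14.96*l^5 - 8.7971*l^4 + 8.9239*l^3 + 1.4212*l^2 + 0.4781*l + 0.4917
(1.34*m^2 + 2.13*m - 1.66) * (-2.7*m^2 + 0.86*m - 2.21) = -3.618*m^4 - 4.5986*m^3 + 3.3524*m^2 - 6.1349*m + 3.6686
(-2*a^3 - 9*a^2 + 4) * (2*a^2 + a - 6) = -4*a^5 - 20*a^4 + 3*a^3 + 62*a^2 + 4*a - 24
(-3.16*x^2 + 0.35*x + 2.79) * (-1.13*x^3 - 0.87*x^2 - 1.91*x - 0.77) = 3.5708*x^5 + 2.3537*x^4 + 2.5784*x^3 - 0.6626*x^2 - 5.5984*x - 2.1483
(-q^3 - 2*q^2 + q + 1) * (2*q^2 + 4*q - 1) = -2*q^5 - 8*q^4 - 5*q^3 + 8*q^2 + 3*q - 1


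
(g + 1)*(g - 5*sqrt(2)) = g^2 - 5*sqrt(2)*g + g - 5*sqrt(2)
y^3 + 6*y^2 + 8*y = y*(y + 2)*(y + 4)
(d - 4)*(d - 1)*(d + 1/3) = d^3 - 14*d^2/3 + 7*d/3 + 4/3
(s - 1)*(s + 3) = s^2 + 2*s - 3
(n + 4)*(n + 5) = n^2 + 9*n + 20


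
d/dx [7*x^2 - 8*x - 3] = 14*x - 8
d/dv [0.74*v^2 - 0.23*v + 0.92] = 1.48*v - 0.23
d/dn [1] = 0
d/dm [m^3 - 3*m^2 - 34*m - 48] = 3*m^2 - 6*m - 34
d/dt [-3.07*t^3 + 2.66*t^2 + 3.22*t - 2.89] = -9.21*t^2 + 5.32*t + 3.22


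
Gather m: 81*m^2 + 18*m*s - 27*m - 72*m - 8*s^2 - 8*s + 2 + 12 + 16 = 81*m^2 + m*(18*s - 99) - 8*s^2 - 8*s + 30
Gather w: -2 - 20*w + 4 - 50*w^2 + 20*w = 2 - 50*w^2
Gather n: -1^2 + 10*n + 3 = 10*n + 2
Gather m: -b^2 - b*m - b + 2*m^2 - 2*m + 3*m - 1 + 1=-b^2 - b + 2*m^2 + m*(1 - b)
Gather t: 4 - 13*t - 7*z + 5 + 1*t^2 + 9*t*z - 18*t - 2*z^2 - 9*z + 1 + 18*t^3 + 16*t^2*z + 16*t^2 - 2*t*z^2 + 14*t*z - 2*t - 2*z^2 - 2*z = 18*t^3 + t^2*(16*z + 17) + t*(-2*z^2 + 23*z - 33) - 4*z^2 - 18*z + 10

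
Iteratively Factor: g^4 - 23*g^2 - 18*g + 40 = (g + 4)*(g^3 - 4*g^2 - 7*g + 10) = (g - 1)*(g + 4)*(g^2 - 3*g - 10) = (g - 1)*(g + 2)*(g + 4)*(g - 5)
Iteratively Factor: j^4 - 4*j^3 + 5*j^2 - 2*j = (j - 2)*(j^3 - 2*j^2 + j) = (j - 2)*(j - 1)*(j^2 - j) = (j - 2)*(j - 1)^2*(j)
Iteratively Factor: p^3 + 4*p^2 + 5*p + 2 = (p + 1)*(p^2 + 3*p + 2) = (p + 1)*(p + 2)*(p + 1)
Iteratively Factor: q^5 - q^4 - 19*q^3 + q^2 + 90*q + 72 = (q + 3)*(q^4 - 4*q^3 - 7*q^2 + 22*q + 24) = (q + 2)*(q + 3)*(q^3 - 6*q^2 + 5*q + 12) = (q - 3)*(q + 2)*(q + 3)*(q^2 - 3*q - 4) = (q - 3)*(q + 1)*(q + 2)*(q + 3)*(q - 4)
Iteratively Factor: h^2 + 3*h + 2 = (h + 1)*(h + 2)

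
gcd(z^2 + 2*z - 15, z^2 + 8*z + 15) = z + 5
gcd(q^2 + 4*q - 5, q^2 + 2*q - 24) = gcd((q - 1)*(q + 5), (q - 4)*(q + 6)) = 1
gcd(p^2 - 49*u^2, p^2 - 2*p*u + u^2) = 1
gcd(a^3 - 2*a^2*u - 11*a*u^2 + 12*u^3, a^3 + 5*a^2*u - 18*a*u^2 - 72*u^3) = -a^2 + a*u + 12*u^2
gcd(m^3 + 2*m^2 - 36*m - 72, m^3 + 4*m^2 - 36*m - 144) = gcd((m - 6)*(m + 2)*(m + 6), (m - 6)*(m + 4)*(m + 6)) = m^2 - 36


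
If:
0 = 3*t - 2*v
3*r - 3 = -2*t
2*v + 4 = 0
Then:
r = 17/9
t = -4/3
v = -2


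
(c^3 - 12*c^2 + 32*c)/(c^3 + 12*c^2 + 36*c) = (c^2 - 12*c + 32)/(c^2 + 12*c + 36)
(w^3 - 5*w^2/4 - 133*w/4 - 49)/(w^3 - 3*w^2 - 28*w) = (w + 7/4)/w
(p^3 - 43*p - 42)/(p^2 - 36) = (p^2 - 6*p - 7)/(p - 6)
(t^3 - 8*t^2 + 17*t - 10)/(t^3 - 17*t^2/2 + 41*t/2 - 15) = 2*(t - 1)/(2*t - 3)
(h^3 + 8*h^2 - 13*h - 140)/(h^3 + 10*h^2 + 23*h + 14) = (h^2 + h - 20)/(h^2 + 3*h + 2)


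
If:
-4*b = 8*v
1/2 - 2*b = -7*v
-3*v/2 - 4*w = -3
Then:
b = 1/11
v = -1/22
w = 135/176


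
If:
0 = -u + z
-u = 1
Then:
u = -1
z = -1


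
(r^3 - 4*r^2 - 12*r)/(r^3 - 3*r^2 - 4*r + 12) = r*(r - 6)/(r^2 - 5*r + 6)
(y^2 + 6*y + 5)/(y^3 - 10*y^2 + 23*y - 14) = (y^2 + 6*y + 5)/(y^3 - 10*y^2 + 23*y - 14)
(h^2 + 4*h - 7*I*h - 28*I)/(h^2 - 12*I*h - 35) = (h + 4)/(h - 5*I)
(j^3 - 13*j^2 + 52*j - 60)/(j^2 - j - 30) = (j^2 - 7*j + 10)/(j + 5)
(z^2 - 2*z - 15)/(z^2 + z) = (z^2 - 2*z - 15)/(z*(z + 1))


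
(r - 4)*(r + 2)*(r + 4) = r^3 + 2*r^2 - 16*r - 32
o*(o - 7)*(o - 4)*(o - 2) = o^4 - 13*o^3 + 50*o^2 - 56*o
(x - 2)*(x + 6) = x^2 + 4*x - 12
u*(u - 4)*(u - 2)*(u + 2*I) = u^4 - 6*u^3 + 2*I*u^3 + 8*u^2 - 12*I*u^2 + 16*I*u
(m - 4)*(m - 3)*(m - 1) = m^3 - 8*m^2 + 19*m - 12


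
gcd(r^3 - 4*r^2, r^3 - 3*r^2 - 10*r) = r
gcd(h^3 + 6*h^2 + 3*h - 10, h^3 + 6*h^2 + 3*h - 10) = h^3 + 6*h^2 + 3*h - 10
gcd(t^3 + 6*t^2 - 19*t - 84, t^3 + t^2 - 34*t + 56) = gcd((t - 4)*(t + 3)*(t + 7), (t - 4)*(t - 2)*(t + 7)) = t^2 + 3*t - 28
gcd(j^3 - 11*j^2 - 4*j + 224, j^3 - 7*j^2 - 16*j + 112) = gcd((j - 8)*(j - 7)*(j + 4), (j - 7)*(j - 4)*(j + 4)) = j^2 - 3*j - 28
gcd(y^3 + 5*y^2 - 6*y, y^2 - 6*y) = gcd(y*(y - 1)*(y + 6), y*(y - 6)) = y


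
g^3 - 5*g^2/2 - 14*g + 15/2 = (g - 5)*(g - 1/2)*(g + 3)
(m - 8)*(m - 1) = m^2 - 9*m + 8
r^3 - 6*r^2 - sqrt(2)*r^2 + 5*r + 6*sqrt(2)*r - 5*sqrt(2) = (r - 5)*(r - 1)*(r - sqrt(2))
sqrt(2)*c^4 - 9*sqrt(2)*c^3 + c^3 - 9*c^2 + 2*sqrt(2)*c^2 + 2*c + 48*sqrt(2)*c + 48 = (c - 8)*(c - 3)*(c + 2)*(sqrt(2)*c + 1)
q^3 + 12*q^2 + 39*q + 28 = (q + 1)*(q + 4)*(q + 7)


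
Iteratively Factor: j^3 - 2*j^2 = (j - 2)*(j^2) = j*(j - 2)*(j)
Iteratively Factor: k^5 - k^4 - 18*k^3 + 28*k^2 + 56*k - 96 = (k - 2)*(k^4 + k^3 - 16*k^2 - 4*k + 48) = (k - 2)*(k + 4)*(k^3 - 3*k^2 - 4*k + 12) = (k - 3)*(k - 2)*(k + 4)*(k^2 - 4) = (k - 3)*(k - 2)^2*(k + 4)*(k + 2)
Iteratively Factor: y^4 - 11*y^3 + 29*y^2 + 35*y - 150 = (y - 5)*(y^3 - 6*y^2 - y + 30) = (y - 5)*(y + 2)*(y^2 - 8*y + 15) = (y - 5)*(y - 3)*(y + 2)*(y - 5)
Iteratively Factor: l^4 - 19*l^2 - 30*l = (l + 2)*(l^3 - 2*l^2 - 15*l) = (l - 5)*(l + 2)*(l^2 + 3*l) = l*(l - 5)*(l + 2)*(l + 3)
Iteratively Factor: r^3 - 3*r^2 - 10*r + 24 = (r - 2)*(r^2 - r - 12) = (r - 2)*(r + 3)*(r - 4)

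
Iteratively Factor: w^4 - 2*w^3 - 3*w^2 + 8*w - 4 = (w - 1)*(w^3 - w^2 - 4*w + 4) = (w - 1)^2*(w^2 - 4) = (w - 1)^2*(w + 2)*(w - 2)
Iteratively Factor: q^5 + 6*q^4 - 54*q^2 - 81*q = (q + 3)*(q^4 + 3*q^3 - 9*q^2 - 27*q) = q*(q + 3)*(q^3 + 3*q^2 - 9*q - 27) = q*(q + 3)^2*(q^2 - 9) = q*(q - 3)*(q + 3)^2*(q + 3)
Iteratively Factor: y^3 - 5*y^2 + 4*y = (y - 4)*(y^2 - y) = (y - 4)*(y - 1)*(y)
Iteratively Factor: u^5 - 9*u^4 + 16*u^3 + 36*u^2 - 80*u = (u + 2)*(u^4 - 11*u^3 + 38*u^2 - 40*u) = u*(u + 2)*(u^3 - 11*u^2 + 38*u - 40) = u*(u - 4)*(u + 2)*(u^2 - 7*u + 10) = u*(u - 4)*(u - 2)*(u + 2)*(u - 5)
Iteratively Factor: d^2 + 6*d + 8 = (d + 2)*(d + 4)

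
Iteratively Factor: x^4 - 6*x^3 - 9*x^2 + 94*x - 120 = (x - 3)*(x^3 - 3*x^2 - 18*x + 40) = (x - 5)*(x - 3)*(x^2 + 2*x - 8) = (x - 5)*(x - 3)*(x + 4)*(x - 2)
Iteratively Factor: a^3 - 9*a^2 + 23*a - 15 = (a - 5)*(a^2 - 4*a + 3) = (a - 5)*(a - 3)*(a - 1)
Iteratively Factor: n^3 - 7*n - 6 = (n + 2)*(n^2 - 2*n - 3) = (n + 1)*(n + 2)*(n - 3)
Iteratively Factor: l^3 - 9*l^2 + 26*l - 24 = (l - 3)*(l^2 - 6*l + 8) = (l - 3)*(l - 2)*(l - 4)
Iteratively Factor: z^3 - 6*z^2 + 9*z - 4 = (z - 4)*(z^2 - 2*z + 1) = (z - 4)*(z - 1)*(z - 1)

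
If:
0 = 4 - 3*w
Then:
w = 4/3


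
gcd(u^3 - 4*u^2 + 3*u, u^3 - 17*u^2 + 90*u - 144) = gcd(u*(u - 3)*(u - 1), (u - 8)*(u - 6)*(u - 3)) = u - 3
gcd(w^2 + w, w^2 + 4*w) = w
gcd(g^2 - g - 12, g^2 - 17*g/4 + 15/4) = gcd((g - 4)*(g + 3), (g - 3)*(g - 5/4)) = 1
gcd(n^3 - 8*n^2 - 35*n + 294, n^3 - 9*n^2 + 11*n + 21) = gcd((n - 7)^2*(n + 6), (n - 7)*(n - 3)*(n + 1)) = n - 7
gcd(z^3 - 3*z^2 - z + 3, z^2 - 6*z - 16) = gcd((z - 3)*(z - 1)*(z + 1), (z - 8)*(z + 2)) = 1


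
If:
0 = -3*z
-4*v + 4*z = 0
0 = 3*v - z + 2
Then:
No Solution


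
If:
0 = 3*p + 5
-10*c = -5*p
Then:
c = -5/6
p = -5/3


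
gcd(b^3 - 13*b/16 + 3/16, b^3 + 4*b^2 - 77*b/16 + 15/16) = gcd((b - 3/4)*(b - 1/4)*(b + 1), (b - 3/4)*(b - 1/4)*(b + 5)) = b^2 - b + 3/16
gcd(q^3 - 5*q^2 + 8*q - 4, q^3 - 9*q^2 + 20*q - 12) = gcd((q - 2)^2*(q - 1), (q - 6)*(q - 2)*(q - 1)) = q^2 - 3*q + 2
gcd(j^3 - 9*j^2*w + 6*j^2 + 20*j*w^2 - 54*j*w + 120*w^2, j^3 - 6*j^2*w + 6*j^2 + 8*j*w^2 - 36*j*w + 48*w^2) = -j^2 + 4*j*w - 6*j + 24*w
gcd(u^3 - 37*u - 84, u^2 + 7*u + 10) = 1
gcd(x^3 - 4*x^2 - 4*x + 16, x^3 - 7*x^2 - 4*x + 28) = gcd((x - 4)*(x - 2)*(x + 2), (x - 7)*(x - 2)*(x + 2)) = x^2 - 4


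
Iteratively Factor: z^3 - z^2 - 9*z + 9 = (z + 3)*(z^2 - 4*z + 3) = (z - 1)*(z + 3)*(z - 3)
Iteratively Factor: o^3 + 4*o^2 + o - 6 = (o + 3)*(o^2 + o - 2) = (o + 2)*(o + 3)*(o - 1)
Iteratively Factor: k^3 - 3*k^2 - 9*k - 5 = (k - 5)*(k^2 + 2*k + 1) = (k - 5)*(k + 1)*(k + 1)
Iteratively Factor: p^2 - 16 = (p - 4)*(p + 4)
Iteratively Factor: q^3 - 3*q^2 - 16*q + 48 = (q + 4)*(q^2 - 7*q + 12) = (q - 4)*(q + 4)*(q - 3)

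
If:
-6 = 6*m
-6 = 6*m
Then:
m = -1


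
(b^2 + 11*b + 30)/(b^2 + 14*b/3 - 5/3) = 3*(b + 6)/(3*b - 1)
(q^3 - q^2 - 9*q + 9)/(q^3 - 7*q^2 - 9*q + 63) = (q - 1)/(q - 7)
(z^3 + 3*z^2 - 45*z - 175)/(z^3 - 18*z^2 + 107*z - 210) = (z^2 + 10*z + 25)/(z^2 - 11*z + 30)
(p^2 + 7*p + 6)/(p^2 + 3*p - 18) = (p + 1)/(p - 3)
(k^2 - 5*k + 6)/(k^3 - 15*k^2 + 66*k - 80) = (k - 3)/(k^2 - 13*k + 40)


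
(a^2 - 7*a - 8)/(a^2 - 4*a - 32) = (a + 1)/(a + 4)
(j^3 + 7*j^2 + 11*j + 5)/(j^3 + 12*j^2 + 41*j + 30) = (j + 1)/(j + 6)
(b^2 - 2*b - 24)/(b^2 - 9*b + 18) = (b + 4)/(b - 3)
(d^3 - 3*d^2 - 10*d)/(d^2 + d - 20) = d*(d^2 - 3*d - 10)/(d^2 + d - 20)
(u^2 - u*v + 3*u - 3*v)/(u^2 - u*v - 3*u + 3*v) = (u + 3)/(u - 3)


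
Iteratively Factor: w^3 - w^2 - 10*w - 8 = (w + 2)*(w^2 - 3*w - 4) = (w - 4)*(w + 2)*(w + 1)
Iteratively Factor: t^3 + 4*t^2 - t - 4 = (t + 4)*(t^2 - 1) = (t + 1)*(t + 4)*(t - 1)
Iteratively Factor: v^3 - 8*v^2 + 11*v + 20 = (v - 4)*(v^2 - 4*v - 5) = (v - 4)*(v + 1)*(v - 5)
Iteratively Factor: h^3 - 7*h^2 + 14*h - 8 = (h - 1)*(h^2 - 6*h + 8) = (h - 4)*(h - 1)*(h - 2)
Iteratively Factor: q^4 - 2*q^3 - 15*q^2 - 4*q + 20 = (q + 2)*(q^3 - 4*q^2 - 7*q + 10) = (q + 2)^2*(q^2 - 6*q + 5) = (q - 1)*(q + 2)^2*(q - 5)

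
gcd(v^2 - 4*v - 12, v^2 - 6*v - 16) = v + 2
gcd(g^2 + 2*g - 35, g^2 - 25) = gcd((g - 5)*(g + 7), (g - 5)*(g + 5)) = g - 5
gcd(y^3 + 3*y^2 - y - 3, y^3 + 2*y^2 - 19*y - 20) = y + 1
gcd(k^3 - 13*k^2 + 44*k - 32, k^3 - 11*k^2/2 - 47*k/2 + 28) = k^2 - 9*k + 8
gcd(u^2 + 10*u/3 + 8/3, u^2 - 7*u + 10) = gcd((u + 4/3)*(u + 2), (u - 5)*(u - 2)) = 1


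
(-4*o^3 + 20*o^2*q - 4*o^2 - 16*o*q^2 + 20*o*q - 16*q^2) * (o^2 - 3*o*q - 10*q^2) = -4*o^5 + 32*o^4*q - 4*o^4 - 36*o^3*q^2 + 32*o^3*q - 152*o^2*q^3 - 36*o^2*q^2 + 160*o*q^4 - 152*o*q^3 + 160*q^4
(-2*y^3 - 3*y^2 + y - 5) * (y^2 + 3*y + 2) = -2*y^5 - 9*y^4 - 12*y^3 - 8*y^2 - 13*y - 10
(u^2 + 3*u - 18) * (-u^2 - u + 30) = -u^4 - 4*u^3 + 45*u^2 + 108*u - 540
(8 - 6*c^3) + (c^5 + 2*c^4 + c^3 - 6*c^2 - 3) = c^5 + 2*c^4 - 5*c^3 - 6*c^2 + 5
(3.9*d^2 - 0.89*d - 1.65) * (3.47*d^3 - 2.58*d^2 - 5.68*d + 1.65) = 13.533*d^5 - 13.1503*d^4 - 25.5813*d^3 + 15.7472*d^2 + 7.9035*d - 2.7225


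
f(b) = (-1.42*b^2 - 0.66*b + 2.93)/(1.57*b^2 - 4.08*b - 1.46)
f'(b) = (4.08 - 3.14*b)*(-1.42*b^2 - 0.66*b + 2.93)/(1.57*b^2 - 4.08*b - 1.46)^2 + (-2.84*b - 0.66)/(1.57*b^2 - 4.08*b - 1.46)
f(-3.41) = -0.37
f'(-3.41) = 0.12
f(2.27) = 2.24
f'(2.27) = 5.29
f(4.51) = -2.40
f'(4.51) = 0.89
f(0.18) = -1.29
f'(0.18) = 2.66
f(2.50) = 4.11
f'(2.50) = 12.59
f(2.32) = 2.52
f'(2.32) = 6.19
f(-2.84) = -0.29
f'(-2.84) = 0.16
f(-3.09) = -0.33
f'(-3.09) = 0.14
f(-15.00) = -0.74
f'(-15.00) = 0.01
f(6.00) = -1.71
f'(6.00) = 0.24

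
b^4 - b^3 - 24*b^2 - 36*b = b*(b - 6)*(b + 2)*(b + 3)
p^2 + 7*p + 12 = (p + 3)*(p + 4)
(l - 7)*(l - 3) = l^2 - 10*l + 21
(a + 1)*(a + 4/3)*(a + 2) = a^3 + 13*a^2/3 + 6*a + 8/3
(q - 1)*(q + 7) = q^2 + 6*q - 7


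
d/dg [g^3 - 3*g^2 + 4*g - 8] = 3*g^2 - 6*g + 4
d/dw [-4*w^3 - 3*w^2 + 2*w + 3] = -12*w^2 - 6*w + 2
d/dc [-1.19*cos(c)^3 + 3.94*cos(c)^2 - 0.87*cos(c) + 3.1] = (3.57*cos(c)^2 - 7.88*cos(c) + 0.87)*sin(c)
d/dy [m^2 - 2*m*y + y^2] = -2*m + 2*y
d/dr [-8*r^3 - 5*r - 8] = -24*r^2 - 5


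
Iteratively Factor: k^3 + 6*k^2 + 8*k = (k + 2)*(k^2 + 4*k) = (k + 2)*(k + 4)*(k)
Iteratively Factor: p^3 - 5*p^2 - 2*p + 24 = (p - 4)*(p^2 - p - 6) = (p - 4)*(p + 2)*(p - 3)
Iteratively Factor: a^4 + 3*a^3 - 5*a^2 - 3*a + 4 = (a + 4)*(a^3 - a^2 - a + 1) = (a + 1)*(a + 4)*(a^2 - 2*a + 1) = (a - 1)*(a + 1)*(a + 4)*(a - 1)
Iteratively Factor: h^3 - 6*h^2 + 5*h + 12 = (h - 3)*(h^2 - 3*h - 4) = (h - 4)*(h - 3)*(h + 1)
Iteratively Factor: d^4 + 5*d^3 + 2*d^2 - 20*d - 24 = (d + 3)*(d^3 + 2*d^2 - 4*d - 8) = (d + 2)*(d + 3)*(d^2 - 4) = (d + 2)^2*(d + 3)*(d - 2)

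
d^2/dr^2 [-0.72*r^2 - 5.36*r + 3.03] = -1.44000000000000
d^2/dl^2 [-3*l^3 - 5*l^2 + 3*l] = -18*l - 10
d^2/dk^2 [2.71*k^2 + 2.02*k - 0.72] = 5.42000000000000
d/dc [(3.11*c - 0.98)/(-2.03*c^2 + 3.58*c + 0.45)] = (6.3133*c^2 - 3.9788*c + 4.9079)/(4.1209*c^4 - 14.5348*c^3 + 10.9894*c^2 + 3.222*c + 0.2025)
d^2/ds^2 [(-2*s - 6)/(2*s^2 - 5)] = 8*(-8*s^2*(s + 3) + 3*(s + 1)*(2*s^2 - 5))/(2*s^2 - 5)^3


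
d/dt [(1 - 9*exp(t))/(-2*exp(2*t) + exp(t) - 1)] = (-(4*exp(t) - 1)*(9*exp(t) - 1) + 18*exp(2*t) - 9*exp(t) + 9)*exp(t)/(2*exp(2*t) - exp(t) + 1)^2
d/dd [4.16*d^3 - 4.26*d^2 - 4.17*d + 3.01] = 12.48*d^2 - 8.52*d - 4.17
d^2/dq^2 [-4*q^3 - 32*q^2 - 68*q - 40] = -24*q - 64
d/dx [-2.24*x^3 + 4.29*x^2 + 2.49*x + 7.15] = -6.72*x^2 + 8.58*x + 2.49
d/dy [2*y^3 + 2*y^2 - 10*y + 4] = 6*y^2 + 4*y - 10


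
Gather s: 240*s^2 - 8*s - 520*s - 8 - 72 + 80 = 240*s^2 - 528*s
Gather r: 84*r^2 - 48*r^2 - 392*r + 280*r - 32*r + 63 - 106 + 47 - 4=36*r^2 - 144*r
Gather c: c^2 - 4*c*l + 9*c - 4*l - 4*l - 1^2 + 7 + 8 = c^2 + c*(9 - 4*l) - 8*l + 14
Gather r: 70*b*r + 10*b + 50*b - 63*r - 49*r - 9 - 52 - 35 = 60*b + r*(70*b - 112) - 96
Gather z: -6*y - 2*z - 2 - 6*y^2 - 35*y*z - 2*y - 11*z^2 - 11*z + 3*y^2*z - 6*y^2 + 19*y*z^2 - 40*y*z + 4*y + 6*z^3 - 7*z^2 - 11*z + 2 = -12*y^2 - 4*y + 6*z^3 + z^2*(19*y - 18) + z*(3*y^2 - 75*y - 24)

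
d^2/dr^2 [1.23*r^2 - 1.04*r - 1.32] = 2.46000000000000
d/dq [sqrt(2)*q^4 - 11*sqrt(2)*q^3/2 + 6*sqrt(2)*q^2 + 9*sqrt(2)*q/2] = sqrt(2)*(8*q^3 - 33*q^2 + 24*q + 9)/2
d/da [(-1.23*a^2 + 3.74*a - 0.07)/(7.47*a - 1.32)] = (-9.1881*a^2 + 3.2472*a - 4.4139)/(55.8009*a^2 - 19.7208*a + 1.7424)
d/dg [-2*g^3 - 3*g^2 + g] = -6*g^2 - 6*g + 1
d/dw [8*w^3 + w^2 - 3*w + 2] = 24*w^2 + 2*w - 3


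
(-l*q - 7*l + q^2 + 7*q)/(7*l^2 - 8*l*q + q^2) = (q + 7)/(-7*l + q)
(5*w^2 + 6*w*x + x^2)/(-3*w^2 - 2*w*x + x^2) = (5*w + x)/(-3*w + x)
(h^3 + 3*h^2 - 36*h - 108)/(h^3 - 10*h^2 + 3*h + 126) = (h + 6)/(h - 7)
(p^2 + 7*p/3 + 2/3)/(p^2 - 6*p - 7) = (3*p^2 + 7*p + 2)/(3*(p^2 - 6*p - 7))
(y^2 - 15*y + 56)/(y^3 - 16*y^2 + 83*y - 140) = (y - 8)/(y^2 - 9*y + 20)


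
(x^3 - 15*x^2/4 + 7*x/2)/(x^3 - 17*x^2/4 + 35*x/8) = 2*(x - 2)/(2*x - 5)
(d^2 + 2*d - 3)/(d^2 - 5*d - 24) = (d - 1)/(d - 8)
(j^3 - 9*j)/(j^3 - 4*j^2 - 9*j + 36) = j/(j - 4)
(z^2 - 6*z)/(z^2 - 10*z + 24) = z/(z - 4)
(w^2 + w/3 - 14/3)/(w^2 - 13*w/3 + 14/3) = (3*w + 7)/(3*w - 7)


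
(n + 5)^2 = n^2 + 10*n + 25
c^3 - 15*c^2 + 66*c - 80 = (c - 8)*(c - 5)*(c - 2)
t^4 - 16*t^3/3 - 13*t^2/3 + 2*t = t*(t - 6)*(t - 1/3)*(t + 1)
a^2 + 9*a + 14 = (a + 2)*(a + 7)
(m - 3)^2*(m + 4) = m^3 - 2*m^2 - 15*m + 36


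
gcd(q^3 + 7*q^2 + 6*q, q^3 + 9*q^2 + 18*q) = q^2 + 6*q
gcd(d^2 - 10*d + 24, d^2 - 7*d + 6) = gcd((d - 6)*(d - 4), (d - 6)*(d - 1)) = d - 6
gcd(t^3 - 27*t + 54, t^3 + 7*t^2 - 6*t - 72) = t^2 + 3*t - 18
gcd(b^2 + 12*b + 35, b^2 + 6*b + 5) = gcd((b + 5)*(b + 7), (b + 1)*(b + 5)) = b + 5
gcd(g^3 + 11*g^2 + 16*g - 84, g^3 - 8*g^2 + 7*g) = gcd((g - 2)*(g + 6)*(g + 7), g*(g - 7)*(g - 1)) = 1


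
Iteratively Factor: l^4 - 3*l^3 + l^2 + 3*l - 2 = (l + 1)*(l^3 - 4*l^2 + 5*l - 2) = (l - 2)*(l + 1)*(l^2 - 2*l + 1) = (l - 2)*(l - 1)*(l + 1)*(l - 1)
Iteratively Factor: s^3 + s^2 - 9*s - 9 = (s - 3)*(s^2 + 4*s + 3) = (s - 3)*(s + 1)*(s + 3)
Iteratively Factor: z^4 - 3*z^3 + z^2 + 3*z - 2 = (z - 1)*(z^3 - 2*z^2 - z + 2) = (z - 1)^2*(z^2 - z - 2) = (z - 1)^2*(z + 1)*(z - 2)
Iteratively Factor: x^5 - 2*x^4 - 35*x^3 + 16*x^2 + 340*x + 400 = (x + 2)*(x^4 - 4*x^3 - 27*x^2 + 70*x + 200) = (x + 2)*(x + 4)*(x^3 - 8*x^2 + 5*x + 50) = (x - 5)*(x + 2)*(x + 4)*(x^2 - 3*x - 10) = (x - 5)^2*(x + 2)*(x + 4)*(x + 2)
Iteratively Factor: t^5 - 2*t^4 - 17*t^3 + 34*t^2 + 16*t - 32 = (t - 1)*(t^4 - t^3 - 18*t^2 + 16*t + 32) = (t - 1)*(t + 1)*(t^3 - 2*t^2 - 16*t + 32) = (t - 1)*(t + 1)*(t + 4)*(t^2 - 6*t + 8) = (t - 4)*(t - 1)*(t + 1)*(t + 4)*(t - 2)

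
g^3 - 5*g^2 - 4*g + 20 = (g - 5)*(g - 2)*(g + 2)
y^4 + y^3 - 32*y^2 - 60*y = y*(y - 6)*(y + 2)*(y + 5)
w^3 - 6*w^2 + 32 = (w - 4)^2*(w + 2)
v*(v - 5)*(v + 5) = v^3 - 25*v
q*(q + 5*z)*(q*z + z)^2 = q^4*z^2 + 5*q^3*z^3 + 2*q^3*z^2 + 10*q^2*z^3 + q^2*z^2 + 5*q*z^3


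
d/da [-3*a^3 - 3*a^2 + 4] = 3*a*(-3*a - 2)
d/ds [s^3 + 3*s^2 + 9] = 3*s*(s + 2)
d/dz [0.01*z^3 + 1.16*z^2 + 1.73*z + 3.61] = 0.03*z^2 + 2.32*z + 1.73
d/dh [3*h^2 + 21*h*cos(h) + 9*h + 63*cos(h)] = -21*h*sin(h) + 6*h - 63*sin(h) + 21*cos(h) + 9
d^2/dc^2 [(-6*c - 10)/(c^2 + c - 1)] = 4*(-(2*c + 1)^2*(3*c + 5) + (9*c + 8)*(c^2 + c - 1))/(c^2 + c - 1)^3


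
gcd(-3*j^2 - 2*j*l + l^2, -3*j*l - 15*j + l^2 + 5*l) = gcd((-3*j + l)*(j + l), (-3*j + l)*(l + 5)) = 3*j - l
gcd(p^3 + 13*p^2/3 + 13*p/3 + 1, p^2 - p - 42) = 1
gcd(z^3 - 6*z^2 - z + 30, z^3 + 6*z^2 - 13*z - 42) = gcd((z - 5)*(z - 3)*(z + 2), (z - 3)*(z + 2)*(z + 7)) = z^2 - z - 6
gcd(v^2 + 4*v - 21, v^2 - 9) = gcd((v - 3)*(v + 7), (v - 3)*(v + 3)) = v - 3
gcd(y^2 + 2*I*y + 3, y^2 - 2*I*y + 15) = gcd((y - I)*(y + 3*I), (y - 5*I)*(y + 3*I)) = y + 3*I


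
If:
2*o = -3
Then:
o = -3/2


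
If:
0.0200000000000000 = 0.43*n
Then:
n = 0.05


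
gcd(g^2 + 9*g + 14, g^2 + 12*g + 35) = g + 7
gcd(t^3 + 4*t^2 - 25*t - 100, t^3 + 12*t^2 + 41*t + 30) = t + 5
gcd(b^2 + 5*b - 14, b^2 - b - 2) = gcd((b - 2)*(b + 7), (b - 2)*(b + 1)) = b - 2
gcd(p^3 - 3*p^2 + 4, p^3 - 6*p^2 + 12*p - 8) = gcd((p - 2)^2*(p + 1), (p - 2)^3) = p^2 - 4*p + 4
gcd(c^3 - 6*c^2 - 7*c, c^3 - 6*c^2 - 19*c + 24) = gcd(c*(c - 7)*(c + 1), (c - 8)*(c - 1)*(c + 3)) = 1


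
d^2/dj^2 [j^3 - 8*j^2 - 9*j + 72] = 6*j - 16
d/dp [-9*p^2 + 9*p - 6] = 9 - 18*p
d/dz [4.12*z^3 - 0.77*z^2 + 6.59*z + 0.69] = 12.36*z^2 - 1.54*z + 6.59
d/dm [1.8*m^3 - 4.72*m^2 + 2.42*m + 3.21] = 5.4*m^2 - 9.44*m + 2.42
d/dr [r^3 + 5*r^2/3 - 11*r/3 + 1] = 3*r^2 + 10*r/3 - 11/3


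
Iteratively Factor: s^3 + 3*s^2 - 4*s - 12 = (s - 2)*(s^2 + 5*s + 6) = (s - 2)*(s + 3)*(s + 2)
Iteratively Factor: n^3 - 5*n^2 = (n)*(n^2 - 5*n) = n*(n - 5)*(n)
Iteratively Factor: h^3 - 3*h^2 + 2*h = (h)*(h^2 - 3*h + 2) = h*(h - 2)*(h - 1)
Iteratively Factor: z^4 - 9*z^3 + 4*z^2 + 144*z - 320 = (z - 5)*(z^3 - 4*z^2 - 16*z + 64) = (z - 5)*(z + 4)*(z^2 - 8*z + 16) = (z - 5)*(z - 4)*(z + 4)*(z - 4)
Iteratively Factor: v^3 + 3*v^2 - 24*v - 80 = (v - 5)*(v^2 + 8*v + 16) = (v - 5)*(v + 4)*(v + 4)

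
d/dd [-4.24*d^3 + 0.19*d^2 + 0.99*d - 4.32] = -12.72*d^2 + 0.38*d + 0.99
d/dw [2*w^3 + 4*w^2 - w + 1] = 6*w^2 + 8*w - 1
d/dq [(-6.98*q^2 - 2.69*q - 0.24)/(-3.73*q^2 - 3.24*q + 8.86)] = (12.5815*q^2 - 125.476*q - 24.611)/(13.9129*q^4 + 24.1704*q^3 - 55.598*q^2 - 57.4128*q + 78.4996)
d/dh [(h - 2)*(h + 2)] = 2*h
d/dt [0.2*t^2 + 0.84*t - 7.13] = 0.4*t + 0.84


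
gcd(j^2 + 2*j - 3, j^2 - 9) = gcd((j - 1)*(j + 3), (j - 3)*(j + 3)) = j + 3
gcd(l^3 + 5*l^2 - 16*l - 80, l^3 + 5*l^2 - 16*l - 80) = l^3 + 5*l^2 - 16*l - 80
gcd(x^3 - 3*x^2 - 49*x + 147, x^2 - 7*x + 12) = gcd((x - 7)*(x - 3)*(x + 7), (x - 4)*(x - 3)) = x - 3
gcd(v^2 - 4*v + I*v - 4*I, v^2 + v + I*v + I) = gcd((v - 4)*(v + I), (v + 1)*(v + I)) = v + I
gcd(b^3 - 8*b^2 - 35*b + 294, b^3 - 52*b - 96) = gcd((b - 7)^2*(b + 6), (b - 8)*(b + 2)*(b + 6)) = b + 6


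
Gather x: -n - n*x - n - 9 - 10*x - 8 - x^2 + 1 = -2*n - x^2 + x*(-n - 10) - 16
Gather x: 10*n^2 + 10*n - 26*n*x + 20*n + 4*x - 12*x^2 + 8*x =10*n^2 + 30*n - 12*x^2 + x*(12 - 26*n)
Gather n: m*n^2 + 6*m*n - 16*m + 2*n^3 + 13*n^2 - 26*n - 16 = -16*m + 2*n^3 + n^2*(m + 13) + n*(6*m - 26) - 16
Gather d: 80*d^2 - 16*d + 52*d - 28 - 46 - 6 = 80*d^2 + 36*d - 80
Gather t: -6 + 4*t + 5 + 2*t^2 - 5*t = 2*t^2 - t - 1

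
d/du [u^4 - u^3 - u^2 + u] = 4*u^3 - 3*u^2 - 2*u + 1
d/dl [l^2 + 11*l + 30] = 2*l + 11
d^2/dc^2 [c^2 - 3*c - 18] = 2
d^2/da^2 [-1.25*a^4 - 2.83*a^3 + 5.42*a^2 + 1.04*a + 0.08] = -15.0*a^2 - 16.98*a + 10.84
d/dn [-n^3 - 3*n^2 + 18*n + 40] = -3*n^2 - 6*n + 18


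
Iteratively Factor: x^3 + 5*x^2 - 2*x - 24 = (x + 4)*(x^2 + x - 6) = (x - 2)*(x + 4)*(x + 3)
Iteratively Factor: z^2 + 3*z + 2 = (z + 2)*(z + 1)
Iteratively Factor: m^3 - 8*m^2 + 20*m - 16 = (m - 2)*(m^2 - 6*m + 8) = (m - 2)^2*(m - 4)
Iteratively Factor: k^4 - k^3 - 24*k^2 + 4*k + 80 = (k + 2)*(k^3 - 3*k^2 - 18*k + 40) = (k - 2)*(k + 2)*(k^2 - k - 20) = (k - 5)*(k - 2)*(k + 2)*(k + 4)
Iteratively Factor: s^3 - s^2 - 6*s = (s + 2)*(s^2 - 3*s) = s*(s + 2)*(s - 3)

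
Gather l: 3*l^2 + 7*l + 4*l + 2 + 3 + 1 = 3*l^2 + 11*l + 6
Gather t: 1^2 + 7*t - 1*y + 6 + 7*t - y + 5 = 14*t - 2*y + 12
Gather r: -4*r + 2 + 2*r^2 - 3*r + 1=2*r^2 - 7*r + 3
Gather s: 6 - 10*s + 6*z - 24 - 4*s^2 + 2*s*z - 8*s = -4*s^2 + s*(2*z - 18) + 6*z - 18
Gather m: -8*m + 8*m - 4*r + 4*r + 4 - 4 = 0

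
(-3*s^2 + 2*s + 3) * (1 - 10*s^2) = 30*s^4 - 20*s^3 - 33*s^2 + 2*s + 3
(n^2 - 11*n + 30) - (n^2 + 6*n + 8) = 22 - 17*n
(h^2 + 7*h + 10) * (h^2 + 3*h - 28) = h^4 + 10*h^3 + 3*h^2 - 166*h - 280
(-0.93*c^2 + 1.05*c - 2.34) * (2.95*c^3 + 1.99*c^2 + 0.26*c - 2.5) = -2.7435*c^5 + 1.2468*c^4 - 5.0553*c^3 - 2.0586*c^2 - 3.2334*c + 5.85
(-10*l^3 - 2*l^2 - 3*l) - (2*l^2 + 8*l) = -10*l^3 - 4*l^2 - 11*l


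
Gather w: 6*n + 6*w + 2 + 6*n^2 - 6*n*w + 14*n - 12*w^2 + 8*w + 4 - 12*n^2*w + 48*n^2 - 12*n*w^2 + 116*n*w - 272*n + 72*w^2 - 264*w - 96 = 54*n^2 - 252*n + w^2*(60 - 12*n) + w*(-12*n^2 + 110*n - 250) - 90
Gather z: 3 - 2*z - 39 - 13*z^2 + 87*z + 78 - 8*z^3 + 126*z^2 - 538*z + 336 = -8*z^3 + 113*z^2 - 453*z + 378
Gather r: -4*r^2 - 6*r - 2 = -4*r^2 - 6*r - 2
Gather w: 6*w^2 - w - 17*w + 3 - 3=6*w^2 - 18*w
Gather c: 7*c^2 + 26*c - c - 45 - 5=7*c^2 + 25*c - 50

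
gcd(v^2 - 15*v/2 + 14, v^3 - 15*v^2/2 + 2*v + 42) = v - 7/2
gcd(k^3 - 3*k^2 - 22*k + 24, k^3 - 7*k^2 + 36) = k - 6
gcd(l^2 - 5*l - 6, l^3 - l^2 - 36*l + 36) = l - 6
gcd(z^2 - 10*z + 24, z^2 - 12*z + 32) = z - 4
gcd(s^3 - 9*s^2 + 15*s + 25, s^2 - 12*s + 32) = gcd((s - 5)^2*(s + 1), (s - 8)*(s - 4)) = 1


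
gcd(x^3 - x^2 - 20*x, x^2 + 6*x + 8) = x + 4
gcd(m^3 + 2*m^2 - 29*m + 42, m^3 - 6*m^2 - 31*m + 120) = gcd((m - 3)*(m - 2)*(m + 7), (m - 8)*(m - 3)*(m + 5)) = m - 3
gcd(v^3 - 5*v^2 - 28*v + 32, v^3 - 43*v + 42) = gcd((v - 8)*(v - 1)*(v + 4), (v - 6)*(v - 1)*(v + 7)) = v - 1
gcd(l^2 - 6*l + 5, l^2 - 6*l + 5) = l^2 - 6*l + 5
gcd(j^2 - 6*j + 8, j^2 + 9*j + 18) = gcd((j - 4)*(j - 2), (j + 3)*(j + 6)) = 1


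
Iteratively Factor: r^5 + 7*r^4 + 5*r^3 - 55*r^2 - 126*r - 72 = (r + 2)*(r^4 + 5*r^3 - 5*r^2 - 45*r - 36) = (r + 2)*(r + 4)*(r^3 + r^2 - 9*r - 9) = (r + 1)*(r + 2)*(r + 4)*(r^2 - 9) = (r + 1)*(r + 2)*(r + 3)*(r + 4)*(r - 3)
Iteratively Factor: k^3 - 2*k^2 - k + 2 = (k - 1)*(k^2 - k - 2) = (k - 1)*(k + 1)*(k - 2)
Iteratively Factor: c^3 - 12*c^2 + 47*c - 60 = (c - 4)*(c^2 - 8*c + 15) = (c - 4)*(c - 3)*(c - 5)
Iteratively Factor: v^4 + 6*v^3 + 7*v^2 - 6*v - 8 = (v - 1)*(v^3 + 7*v^2 + 14*v + 8) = (v - 1)*(v + 1)*(v^2 + 6*v + 8) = (v - 1)*(v + 1)*(v + 2)*(v + 4)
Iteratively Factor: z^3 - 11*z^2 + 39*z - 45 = (z - 3)*(z^2 - 8*z + 15) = (z - 5)*(z - 3)*(z - 3)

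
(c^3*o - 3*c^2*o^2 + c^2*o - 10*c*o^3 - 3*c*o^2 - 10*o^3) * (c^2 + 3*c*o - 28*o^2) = c^5*o + c^4*o - 47*c^3*o^3 + 54*c^2*o^4 - 47*c^2*o^3 + 280*c*o^5 + 54*c*o^4 + 280*o^5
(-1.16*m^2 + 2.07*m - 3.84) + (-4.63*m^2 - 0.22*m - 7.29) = -5.79*m^2 + 1.85*m - 11.13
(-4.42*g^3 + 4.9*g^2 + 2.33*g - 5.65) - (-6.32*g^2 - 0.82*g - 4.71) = -4.42*g^3 + 11.22*g^2 + 3.15*g - 0.94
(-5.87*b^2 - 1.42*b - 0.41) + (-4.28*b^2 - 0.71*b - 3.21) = -10.15*b^2 - 2.13*b - 3.62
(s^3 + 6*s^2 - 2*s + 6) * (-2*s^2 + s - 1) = -2*s^5 - 11*s^4 + 9*s^3 - 20*s^2 + 8*s - 6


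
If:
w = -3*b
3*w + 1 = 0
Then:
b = 1/9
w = -1/3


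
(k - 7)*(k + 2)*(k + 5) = k^3 - 39*k - 70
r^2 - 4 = (r - 2)*(r + 2)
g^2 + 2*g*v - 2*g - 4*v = (g - 2)*(g + 2*v)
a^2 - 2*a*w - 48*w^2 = (a - 8*w)*(a + 6*w)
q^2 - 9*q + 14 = (q - 7)*(q - 2)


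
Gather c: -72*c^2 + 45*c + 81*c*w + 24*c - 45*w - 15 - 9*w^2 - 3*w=-72*c^2 + c*(81*w + 69) - 9*w^2 - 48*w - 15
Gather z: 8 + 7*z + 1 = 7*z + 9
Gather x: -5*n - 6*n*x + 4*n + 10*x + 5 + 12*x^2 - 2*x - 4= -n + 12*x^2 + x*(8 - 6*n) + 1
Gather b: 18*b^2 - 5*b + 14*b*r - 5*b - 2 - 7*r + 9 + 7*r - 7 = 18*b^2 + b*(14*r - 10)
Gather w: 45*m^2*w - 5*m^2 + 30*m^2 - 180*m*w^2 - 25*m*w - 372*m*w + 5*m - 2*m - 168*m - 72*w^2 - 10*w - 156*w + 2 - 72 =25*m^2 - 165*m + w^2*(-180*m - 72) + w*(45*m^2 - 397*m - 166) - 70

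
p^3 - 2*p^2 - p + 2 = (p - 2)*(p - 1)*(p + 1)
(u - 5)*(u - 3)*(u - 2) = u^3 - 10*u^2 + 31*u - 30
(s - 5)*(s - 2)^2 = s^3 - 9*s^2 + 24*s - 20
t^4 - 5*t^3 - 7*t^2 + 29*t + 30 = (t - 5)*(t - 3)*(t + 1)*(t + 2)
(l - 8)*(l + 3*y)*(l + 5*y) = l^3 + 8*l^2*y - 8*l^2 + 15*l*y^2 - 64*l*y - 120*y^2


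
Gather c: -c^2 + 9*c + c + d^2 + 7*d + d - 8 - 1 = -c^2 + 10*c + d^2 + 8*d - 9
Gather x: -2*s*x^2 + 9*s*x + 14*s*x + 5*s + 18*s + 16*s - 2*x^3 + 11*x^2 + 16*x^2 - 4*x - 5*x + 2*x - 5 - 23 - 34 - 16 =39*s - 2*x^3 + x^2*(27 - 2*s) + x*(23*s - 7) - 78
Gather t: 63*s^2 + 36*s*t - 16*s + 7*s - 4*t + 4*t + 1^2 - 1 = 63*s^2 + 36*s*t - 9*s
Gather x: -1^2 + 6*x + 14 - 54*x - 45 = -48*x - 32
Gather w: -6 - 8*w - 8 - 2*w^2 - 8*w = -2*w^2 - 16*w - 14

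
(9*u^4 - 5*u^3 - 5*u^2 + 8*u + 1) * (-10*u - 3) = -90*u^5 + 23*u^4 + 65*u^3 - 65*u^2 - 34*u - 3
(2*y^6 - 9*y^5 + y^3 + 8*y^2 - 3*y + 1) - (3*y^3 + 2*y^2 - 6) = 2*y^6 - 9*y^5 - 2*y^3 + 6*y^2 - 3*y + 7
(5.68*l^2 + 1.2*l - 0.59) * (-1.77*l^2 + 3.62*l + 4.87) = -10.0536*l^4 + 18.4376*l^3 + 33.0499*l^2 + 3.7082*l - 2.8733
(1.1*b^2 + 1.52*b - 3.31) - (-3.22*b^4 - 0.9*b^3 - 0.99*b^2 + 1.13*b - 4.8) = 3.22*b^4 + 0.9*b^3 + 2.09*b^2 + 0.39*b + 1.49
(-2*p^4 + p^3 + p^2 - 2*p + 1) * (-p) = 2*p^5 - p^4 - p^3 + 2*p^2 - p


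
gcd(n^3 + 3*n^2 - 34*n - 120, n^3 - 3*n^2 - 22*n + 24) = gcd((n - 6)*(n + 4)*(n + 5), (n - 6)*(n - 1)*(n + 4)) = n^2 - 2*n - 24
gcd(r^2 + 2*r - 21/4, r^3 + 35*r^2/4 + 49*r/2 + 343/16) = r + 7/2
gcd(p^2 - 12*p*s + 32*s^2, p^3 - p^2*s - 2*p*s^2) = 1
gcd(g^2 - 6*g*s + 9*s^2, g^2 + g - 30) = 1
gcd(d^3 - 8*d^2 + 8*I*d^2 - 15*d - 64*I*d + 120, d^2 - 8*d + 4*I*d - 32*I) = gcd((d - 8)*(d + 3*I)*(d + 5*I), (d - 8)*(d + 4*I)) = d - 8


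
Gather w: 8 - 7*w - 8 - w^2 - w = -w^2 - 8*w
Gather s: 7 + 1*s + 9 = s + 16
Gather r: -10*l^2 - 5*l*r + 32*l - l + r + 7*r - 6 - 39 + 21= -10*l^2 + 31*l + r*(8 - 5*l) - 24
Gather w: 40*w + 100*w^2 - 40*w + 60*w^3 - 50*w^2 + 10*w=60*w^3 + 50*w^2 + 10*w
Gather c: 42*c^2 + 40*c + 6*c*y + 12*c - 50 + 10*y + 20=42*c^2 + c*(6*y + 52) + 10*y - 30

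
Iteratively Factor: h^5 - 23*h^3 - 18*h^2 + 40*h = (h - 1)*(h^4 + h^3 - 22*h^2 - 40*h) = (h - 1)*(h + 4)*(h^3 - 3*h^2 - 10*h) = (h - 1)*(h + 2)*(h + 4)*(h^2 - 5*h) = (h - 5)*(h - 1)*(h + 2)*(h + 4)*(h)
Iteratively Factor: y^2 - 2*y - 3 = (y + 1)*(y - 3)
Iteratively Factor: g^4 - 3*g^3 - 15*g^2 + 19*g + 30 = (g - 5)*(g^3 + 2*g^2 - 5*g - 6) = (g - 5)*(g - 2)*(g^2 + 4*g + 3) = (g - 5)*(g - 2)*(g + 3)*(g + 1)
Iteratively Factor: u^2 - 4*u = (u)*(u - 4)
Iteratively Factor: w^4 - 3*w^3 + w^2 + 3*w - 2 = (w + 1)*(w^3 - 4*w^2 + 5*w - 2) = (w - 1)*(w + 1)*(w^2 - 3*w + 2) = (w - 1)^2*(w + 1)*(w - 2)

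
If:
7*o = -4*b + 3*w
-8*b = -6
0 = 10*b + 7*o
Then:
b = 3/4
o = -15/14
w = -3/2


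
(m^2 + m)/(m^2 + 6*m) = (m + 1)/(m + 6)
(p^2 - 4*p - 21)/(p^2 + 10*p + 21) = (p - 7)/(p + 7)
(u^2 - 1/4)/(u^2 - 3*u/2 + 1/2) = (u + 1/2)/(u - 1)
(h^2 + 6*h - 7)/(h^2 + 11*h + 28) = (h - 1)/(h + 4)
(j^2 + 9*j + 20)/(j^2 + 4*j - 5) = (j + 4)/(j - 1)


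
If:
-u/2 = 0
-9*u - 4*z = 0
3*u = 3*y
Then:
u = 0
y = 0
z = 0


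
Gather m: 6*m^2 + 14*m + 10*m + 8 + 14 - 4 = 6*m^2 + 24*m + 18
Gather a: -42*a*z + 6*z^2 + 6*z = -42*a*z + 6*z^2 + 6*z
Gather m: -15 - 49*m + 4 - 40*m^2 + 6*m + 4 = -40*m^2 - 43*m - 7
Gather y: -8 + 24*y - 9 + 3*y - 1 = 27*y - 18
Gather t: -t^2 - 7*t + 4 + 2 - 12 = -t^2 - 7*t - 6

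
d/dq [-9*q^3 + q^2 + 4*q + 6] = -27*q^2 + 2*q + 4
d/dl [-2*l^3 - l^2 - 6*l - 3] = -6*l^2 - 2*l - 6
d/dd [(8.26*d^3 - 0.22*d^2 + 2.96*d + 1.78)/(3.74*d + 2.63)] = (61.7848*d^3 + 64.3486*d^2 - 1.1572*d + 1.1276)/(13.9876*d^2 + 19.6724*d + 6.9169)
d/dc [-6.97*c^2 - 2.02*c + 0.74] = -13.94*c - 2.02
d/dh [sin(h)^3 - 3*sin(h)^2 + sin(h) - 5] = (3*sin(h)^2 - 6*sin(h) + 1)*cos(h)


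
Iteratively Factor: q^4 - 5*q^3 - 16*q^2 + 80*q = (q - 5)*(q^3 - 16*q) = (q - 5)*(q - 4)*(q^2 + 4*q) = q*(q - 5)*(q - 4)*(q + 4)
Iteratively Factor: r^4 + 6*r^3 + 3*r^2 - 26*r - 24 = (r + 4)*(r^3 + 2*r^2 - 5*r - 6) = (r - 2)*(r + 4)*(r^2 + 4*r + 3) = (r - 2)*(r + 1)*(r + 4)*(r + 3)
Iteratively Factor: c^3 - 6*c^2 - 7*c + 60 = (c - 5)*(c^2 - c - 12) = (c - 5)*(c - 4)*(c + 3)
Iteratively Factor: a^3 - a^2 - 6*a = (a - 3)*(a^2 + 2*a) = a*(a - 3)*(a + 2)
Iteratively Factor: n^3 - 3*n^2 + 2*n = (n - 1)*(n^2 - 2*n) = (n - 2)*(n - 1)*(n)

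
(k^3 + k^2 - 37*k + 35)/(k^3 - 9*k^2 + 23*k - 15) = (k + 7)/(k - 3)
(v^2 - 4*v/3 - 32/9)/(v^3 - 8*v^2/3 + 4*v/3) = (9*v^2 - 12*v - 32)/(3*v*(3*v^2 - 8*v + 4))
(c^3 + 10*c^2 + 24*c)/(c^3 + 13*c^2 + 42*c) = (c + 4)/(c + 7)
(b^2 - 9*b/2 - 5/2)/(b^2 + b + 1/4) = 2*(b - 5)/(2*b + 1)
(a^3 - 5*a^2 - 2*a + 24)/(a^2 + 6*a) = (a^3 - 5*a^2 - 2*a + 24)/(a*(a + 6))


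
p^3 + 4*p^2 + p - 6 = (p - 1)*(p + 2)*(p + 3)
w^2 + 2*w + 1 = (w + 1)^2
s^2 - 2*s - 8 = (s - 4)*(s + 2)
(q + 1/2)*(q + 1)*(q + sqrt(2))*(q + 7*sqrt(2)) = q^4 + 3*q^3/2 + 8*sqrt(2)*q^3 + 29*q^2/2 + 12*sqrt(2)*q^2 + 4*sqrt(2)*q + 21*q + 7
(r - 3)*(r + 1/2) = r^2 - 5*r/2 - 3/2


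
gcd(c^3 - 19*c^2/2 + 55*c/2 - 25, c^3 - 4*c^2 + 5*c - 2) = c - 2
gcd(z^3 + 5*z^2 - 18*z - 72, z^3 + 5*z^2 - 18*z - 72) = z^3 + 5*z^2 - 18*z - 72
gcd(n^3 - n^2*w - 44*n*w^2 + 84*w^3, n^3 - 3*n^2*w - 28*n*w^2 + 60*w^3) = n^2 - 8*n*w + 12*w^2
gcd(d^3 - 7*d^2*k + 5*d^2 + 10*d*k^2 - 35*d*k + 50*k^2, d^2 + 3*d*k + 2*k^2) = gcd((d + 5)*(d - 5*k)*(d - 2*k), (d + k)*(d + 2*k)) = 1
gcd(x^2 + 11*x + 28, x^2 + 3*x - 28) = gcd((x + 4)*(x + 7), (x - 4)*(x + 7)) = x + 7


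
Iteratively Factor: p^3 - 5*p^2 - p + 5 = (p - 5)*(p^2 - 1) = (p - 5)*(p + 1)*(p - 1)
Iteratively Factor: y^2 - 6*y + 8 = (y - 4)*(y - 2)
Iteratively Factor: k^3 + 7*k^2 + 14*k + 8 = (k + 2)*(k^2 + 5*k + 4) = (k + 1)*(k + 2)*(k + 4)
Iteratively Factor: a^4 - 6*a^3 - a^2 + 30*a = (a - 3)*(a^3 - 3*a^2 - 10*a) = a*(a - 3)*(a^2 - 3*a - 10) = a*(a - 3)*(a + 2)*(a - 5)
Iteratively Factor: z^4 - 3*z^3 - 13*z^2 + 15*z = (z - 5)*(z^3 + 2*z^2 - 3*z) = (z - 5)*(z - 1)*(z^2 + 3*z) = z*(z - 5)*(z - 1)*(z + 3)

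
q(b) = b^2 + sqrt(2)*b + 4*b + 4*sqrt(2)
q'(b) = 2*b + sqrt(2) + 4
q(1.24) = 13.91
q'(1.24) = 7.89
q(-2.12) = -1.33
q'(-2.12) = 1.17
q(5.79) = 70.53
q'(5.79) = 16.99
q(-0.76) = 2.12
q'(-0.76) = 3.89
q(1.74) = 18.11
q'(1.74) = 8.89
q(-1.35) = 0.17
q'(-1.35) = 2.71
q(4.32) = 47.71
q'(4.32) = 14.05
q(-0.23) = 4.46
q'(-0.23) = 4.95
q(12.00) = 214.63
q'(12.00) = 29.41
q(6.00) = 74.14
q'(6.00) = 17.41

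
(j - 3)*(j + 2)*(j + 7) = j^3 + 6*j^2 - 13*j - 42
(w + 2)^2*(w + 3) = w^3 + 7*w^2 + 16*w + 12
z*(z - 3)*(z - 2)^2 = z^4 - 7*z^3 + 16*z^2 - 12*z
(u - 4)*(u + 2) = u^2 - 2*u - 8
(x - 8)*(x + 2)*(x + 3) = x^3 - 3*x^2 - 34*x - 48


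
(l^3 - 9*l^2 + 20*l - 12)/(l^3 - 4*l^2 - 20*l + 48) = (l - 1)/(l + 4)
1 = 1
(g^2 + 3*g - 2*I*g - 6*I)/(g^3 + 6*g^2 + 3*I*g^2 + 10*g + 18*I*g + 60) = (g + 3)/(g^2 + g*(6 + 5*I) + 30*I)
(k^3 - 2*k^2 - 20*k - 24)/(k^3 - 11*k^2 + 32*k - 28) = (k^3 - 2*k^2 - 20*k - 24)/(k^3 - 11*k^2 + 32*k - 28)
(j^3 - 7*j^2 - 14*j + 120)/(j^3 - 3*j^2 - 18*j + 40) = (j - 6)/(j - 2)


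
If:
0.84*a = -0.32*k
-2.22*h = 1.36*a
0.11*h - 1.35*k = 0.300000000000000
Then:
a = 0.09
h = -0.05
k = -0.23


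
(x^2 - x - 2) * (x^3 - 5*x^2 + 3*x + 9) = x^5 - 6*x^4 + 6*x^3 + 16*x^2 - 15*x - 18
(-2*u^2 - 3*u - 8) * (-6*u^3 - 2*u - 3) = 12*u^5 + 18*u^4 + 52*u^3 + 12*u^2 + 25*u + 24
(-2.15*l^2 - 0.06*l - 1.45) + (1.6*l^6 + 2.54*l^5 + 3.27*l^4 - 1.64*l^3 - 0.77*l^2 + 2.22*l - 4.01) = 1.6*l^6 + 2.54*l^5 + 3.27*l^4 - 1.64*l^3 - 2.92*l^2 + 2.16*l - 5.46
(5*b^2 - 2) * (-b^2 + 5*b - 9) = -5*b^4 + 25*b^3 - 43*b^2 - 10*b + 18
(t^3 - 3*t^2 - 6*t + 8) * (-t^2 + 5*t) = -t^5 + 8*t^4 - 9*t^3 - 38*t^2 + 40*t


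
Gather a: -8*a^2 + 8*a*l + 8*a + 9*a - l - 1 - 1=-8*a^2 + a*(8*l + 17) - l - 2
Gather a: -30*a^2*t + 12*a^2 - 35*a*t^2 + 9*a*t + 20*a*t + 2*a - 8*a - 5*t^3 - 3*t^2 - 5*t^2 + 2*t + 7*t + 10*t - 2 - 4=a^2*(12 - 30*t) + a*(-35*t^2 + 29*t - 6) - 5*t^3 - 8*t^2 + 19*t - 6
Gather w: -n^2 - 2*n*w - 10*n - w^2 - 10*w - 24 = -n^2 - 10*n - w^2 + w*(-2*n - 10) - 24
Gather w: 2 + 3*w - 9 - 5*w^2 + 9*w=-5*w^2 + 12*w - 7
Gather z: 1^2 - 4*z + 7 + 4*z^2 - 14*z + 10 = 4*z^2 - 18*z + 18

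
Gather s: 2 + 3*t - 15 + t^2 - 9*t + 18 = t^2 - 6*t + 5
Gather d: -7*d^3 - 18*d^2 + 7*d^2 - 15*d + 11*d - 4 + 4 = -7*d^3 - 11*d^2 - 4*d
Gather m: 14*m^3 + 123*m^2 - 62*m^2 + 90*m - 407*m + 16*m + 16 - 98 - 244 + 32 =14*m^3 + 61*m^2 - 301*m - 294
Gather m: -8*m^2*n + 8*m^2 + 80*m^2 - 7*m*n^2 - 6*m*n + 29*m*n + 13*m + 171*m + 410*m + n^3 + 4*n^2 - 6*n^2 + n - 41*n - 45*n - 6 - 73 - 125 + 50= m^2*(88 - 8*n) + m*(-7*n^2 + 23*n + 594) + n^3 - 2*n^2 - 85*n - 154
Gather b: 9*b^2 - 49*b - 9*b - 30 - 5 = 9*b^2 - 58*b - 35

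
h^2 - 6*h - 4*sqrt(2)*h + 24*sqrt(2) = (h - 6)*(h - 4*sqrt(2))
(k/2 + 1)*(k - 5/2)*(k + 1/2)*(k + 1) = k^4/2 + k^3/2 - 21*k^2/8 - 31*k/8 - 5/4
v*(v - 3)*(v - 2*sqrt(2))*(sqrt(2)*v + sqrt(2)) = sqrt(2)*v^4 - 4*v^3 - 2*sqrt(2)*v^3 - 3*sqrt(2)*v^2 + 8*v^2 + 12*v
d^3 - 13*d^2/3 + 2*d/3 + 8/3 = (d - 4)*(d - 1)*(d + 2/3)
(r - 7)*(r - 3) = r^2 - 10*r + 21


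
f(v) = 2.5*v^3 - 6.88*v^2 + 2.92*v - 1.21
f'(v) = 7.5*v^2 - 13.76*v + 2.92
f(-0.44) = -4.04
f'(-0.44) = 10.43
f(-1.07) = -15.27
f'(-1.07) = 26.23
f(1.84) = -3.56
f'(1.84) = 2.99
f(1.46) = -3.83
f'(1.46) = -1.18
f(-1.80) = -43.34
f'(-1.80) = 51.99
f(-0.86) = -10.40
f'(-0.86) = 20.30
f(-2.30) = -74.74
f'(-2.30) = 74.24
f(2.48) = 1.85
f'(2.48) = 14.92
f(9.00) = 1290.29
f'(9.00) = 486.58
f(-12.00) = -5346.97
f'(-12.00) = 1248.04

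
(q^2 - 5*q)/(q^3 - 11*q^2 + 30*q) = 1/(q - 6)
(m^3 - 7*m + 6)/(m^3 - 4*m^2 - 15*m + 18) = (m - 2)/(m - 6)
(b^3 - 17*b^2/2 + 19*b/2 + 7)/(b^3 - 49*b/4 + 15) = 2*(2*b^3 - 17*b^2 + 19*b + 14)/(4*b^3 - 49*b + 60)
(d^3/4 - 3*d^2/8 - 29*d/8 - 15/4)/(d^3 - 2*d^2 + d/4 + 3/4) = (2*d^3 - 3*d^2 - 29*d - 30)/(2*(4*d^3 - 8*d^2 + d + 3))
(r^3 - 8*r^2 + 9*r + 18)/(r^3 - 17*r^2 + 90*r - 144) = (r + 1)/(r - 8)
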